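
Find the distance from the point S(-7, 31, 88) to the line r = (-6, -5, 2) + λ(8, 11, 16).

√1637

Direction vector d = (8, 11, 16).
AP = (-1, 36, 86); AP·d = 1764, |AP|² = 8693, |d|² = 441.
distance² = |AP|² − (AP·d)²/|d|² = 8693 − 3111696/441 = 1637, so the distance is √1637.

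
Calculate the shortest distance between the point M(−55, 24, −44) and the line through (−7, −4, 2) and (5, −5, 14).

2√145

A direction vector is d = (12, −1, 12).
AP = (−48, 28, −46), and AP × d = (290, 24, −288).
|AP × d|² = 167620 and |d|² = 289, so the distance is √(167620/289) = √580 = 2√145.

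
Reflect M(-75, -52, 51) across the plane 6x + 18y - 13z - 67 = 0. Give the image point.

(-27, 92, -53)

n = (6, 18, -13), |n|² = 529, n·M − 67 = -2116, so t = -2116/529 = -4.
Foot F = M − (-4)·n = (-51, 20, -1); the reflection is 2F − M = (-27, 92, -53).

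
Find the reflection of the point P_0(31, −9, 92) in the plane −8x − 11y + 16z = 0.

With n = (−8, −11, 16), the signed offset is (n·P_0 − 0)/|n|² = 1323/441 = 3.
P_0' = P_0 − 2t·n = (31, −9, 92) − 6·(−8, −11, 16) = (79, 57, −4).

(79, 57, -4)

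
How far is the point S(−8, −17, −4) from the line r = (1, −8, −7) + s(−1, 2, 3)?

3√19

Direction vector d = (−1, 2, 3).
AP = (−9, −9, 3); AP·d = 0, |AP|² = 171, |d|² = 14.
distance² = |AP|² − (AP·d)²/|d|² = 171 − 0/14 = 171, so the distance is 3√19.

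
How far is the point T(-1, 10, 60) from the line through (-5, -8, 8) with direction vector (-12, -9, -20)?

Direction vector d = (-12, -9, -20).
AP = (4, 18, 52), and AP × d = (108, -544, 180).
|AP × d|² = 340000 and |d|² = 625, so the distance is √(340000/625) = √544 = 4√34.

4√34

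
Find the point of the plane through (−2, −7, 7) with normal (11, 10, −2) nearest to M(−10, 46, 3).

n = (11, 10, −2), |n|² = 225, and n·M − (-106) = 450.
t = 450/225 = 2, so the foot is M − t·n = (−10, 46, 3) − 2·(11, 10, −2) = (−32, 26, 7).

(-32, 26, 7)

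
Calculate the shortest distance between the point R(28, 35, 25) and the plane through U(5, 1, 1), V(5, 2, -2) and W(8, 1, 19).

6√46/23

UV = (0, 1, -3) and UW = (3, 0, 18), so a normal is n = UV × UW = (18, -9, -3).
Then n·(28, 35, 25) - 78 = 36.
|n| = √(324 + 81 + 9) = 3√46, so the distance is |36|/(3√46) = 12/√46.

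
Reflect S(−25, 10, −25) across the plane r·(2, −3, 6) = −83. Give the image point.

n = (2, −3, 6), |n|² = 49, n·S − (-83) = -147, so t = -147/49 = -3.
Foot F = S − (-3)·n = (−19, 1, −7); the reflection is 2F − S = (−13, −8, 11).

(-13, -8, 11)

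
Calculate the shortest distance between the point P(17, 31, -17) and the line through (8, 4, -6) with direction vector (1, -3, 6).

√517

Direction vector d = (1, -3, 6).
AP = (9, 27, -11); AP·d = -138, |AP|² = 931, |d|² = 46.
distance² = |AP|² − (AP·d)²/|d|² = 931 − 19044/46 = 517, so the distance is √517.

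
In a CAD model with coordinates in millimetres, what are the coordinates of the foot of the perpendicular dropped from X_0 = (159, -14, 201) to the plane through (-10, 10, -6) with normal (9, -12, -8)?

The perpendicular from X_0 has direction n = (9, -12, -8): r = (159, -14, 201) + μ(9, -12, -8).
Substitute into the plane: n·(X_0 + μn) = -162 gives -9 + 289μ = -162, so μ = -9/17.
Foot = (159, -14, 201) + (-9/17)·(9, -12, -8) = (2622/17, -130/17, 3489/17).

(2622/17, -130/17, 3489/17)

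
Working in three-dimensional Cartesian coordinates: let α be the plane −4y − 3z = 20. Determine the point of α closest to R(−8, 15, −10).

The perpendicular from R has direction n = (0, −4, −3): r = (−8, 15, −10) + μ(0, −4, −3).
Substitute into the plane: n·(R + μn) = 20 gives -30 + 25μ = 20, so μ = 2.
Foot = (−8, 15, −10) + 2·(0, −4, −3) = (−8, 7, −16).

(-8, 7, -16)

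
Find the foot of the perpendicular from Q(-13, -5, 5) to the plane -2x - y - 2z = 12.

n = (-2, -1, -2), |n|² = 9, and n·Q − 12 = 9.
t = 9/9 = 1, so the foot is Q − t·n = (-13, -5, 5) − 1·(-2, -1, -2) = (-11, -4, 7).

(-11, -4, 7)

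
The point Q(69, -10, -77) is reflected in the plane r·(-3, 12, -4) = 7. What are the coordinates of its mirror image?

With n = (-3, 12, -4), the signed offset is (n·Q − 7)/|n|² = -26/169 = -2/13.
Q' = Q − 2t·n = (69, -10, -77) − (-4/13)·(-3, 12, -4) = (885/13, -82/13, -1017/13).

(885/13, -82/13, -1017/13)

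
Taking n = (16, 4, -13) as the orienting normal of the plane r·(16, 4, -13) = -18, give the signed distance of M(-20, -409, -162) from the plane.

n·M − (-18) = 168.
|n| = 21, so the signed distance is 168/21 = 8.

8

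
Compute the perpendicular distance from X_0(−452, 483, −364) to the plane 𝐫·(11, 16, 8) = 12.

8

Normal vector n = (11, 16, 8), and n·(−452, 483, −364) − 12 = −168.
|n| = √(121 + 256 + 64) = 21, so the distance is |-168|/21 = 8.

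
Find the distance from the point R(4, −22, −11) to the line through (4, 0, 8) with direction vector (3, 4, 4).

3√21

Direction vector d = (3, 4, 4).
AP = (0, −22, −19); AP·d = -164, |AP|² = 845, |d|² = 41.
distance² = |AP|² − (AP·d)²/|d|² = 845 − 26896/41 = 189, so the distance is 3√21.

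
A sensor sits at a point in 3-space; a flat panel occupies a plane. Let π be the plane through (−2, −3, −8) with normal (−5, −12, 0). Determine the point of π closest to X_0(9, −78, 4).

The perpendicular from X_0 has direction n = (−5, −12, 0): r = (9, −78, 4) + t(−5, −12, 0).
Substitute into the plane: n·(X_0 + tn) = 46 gives 891 + 169t = 46, so t = -5.
Foot = (9, −78, 4) + (-5)·(−5, −12, 0) = (34, −18, 4).

(34, -18, 4)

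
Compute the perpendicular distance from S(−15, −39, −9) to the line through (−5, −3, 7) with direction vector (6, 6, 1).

Direction vector d = (6, 6, 1).
AP = (−10, −36, −16); AP·d = -292, |AP|² = 1652, |d|² = 73.
distance² = |AP|² − (AP·d)²/|d|² = 1652 − 85264/73 = 484, so the distance is 22.

22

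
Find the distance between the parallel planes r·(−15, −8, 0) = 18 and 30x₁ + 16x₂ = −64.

Divide the second equation by -2 to match normals: −15x₁ − 8x₂ = 32.
With common normal n = (−15, −8, 0) (|n| = 17), the distance is |18 − 32|/|n| = 14/17.

14/17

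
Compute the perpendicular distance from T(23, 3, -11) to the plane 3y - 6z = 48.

Normal vector n = (0, 3, -6), and n·(23, 3, -11) - 48 = 27.
|n| = √(0 + 9 + 36) = 3√5, so the distance is |27|/(3√5) = 9√5/5.

9√5/5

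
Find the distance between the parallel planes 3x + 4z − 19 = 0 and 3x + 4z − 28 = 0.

9/5

With common normal n = (3, 0, 4) (|n| = 5), the distance is |19 − 28|/|n| = 9/5.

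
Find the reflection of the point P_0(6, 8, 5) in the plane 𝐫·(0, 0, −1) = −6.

n = (0, 0, −1), |n|² = 1, n·P_0 − (-6) = 1, so t = 1/1 = 1.
Foot F = P_0 − 1·n = (6, 8, 6); the reflection is 2F − P_0 = (6, 8, 7).

(6, 8, 7)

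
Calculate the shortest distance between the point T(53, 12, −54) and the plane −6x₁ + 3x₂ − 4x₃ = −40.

Normal vector n = (−6, 3, −4), and n·(53, 12, −54) − (−40) = −26.
|n| = √(36 + 9 + 16) = √61, so the distance is |-26|/√61 = 26/√61.

26√61/61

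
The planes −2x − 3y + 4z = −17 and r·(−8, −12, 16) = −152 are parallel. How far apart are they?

Divide the second equation by 4 to match normals: −2x − 3y + 4z = -38.
With common normal n = (−2, −3, 4) (|n| = √29), the distance is |(-17) − (-38)|/|n| = 21/√29.

21√29/29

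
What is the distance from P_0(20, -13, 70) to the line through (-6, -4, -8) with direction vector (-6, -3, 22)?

Direction vector d = (-6, -3, 22).
AP = (26, -9, 78), and AP × d = (36, -1040, -132).
|AP × d|² = 1100320 and |d|² = 529, so the distance is √(1100320/529) = √2080 = 4√130.

4√130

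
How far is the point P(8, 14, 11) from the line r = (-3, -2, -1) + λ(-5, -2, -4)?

2√29

Direction vector d = (-5, -2, -4).
AP = (11, 16, 12); AP·d = -135, |AP|² = 521, |d|² = 45.
distance² = |AP|² − (AP·d)²/|d|² = 521 − 18225/45 = 116, so the distance is 2√29.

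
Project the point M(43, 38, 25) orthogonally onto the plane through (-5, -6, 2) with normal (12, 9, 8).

n = (12, 9, 8), |n|² = 289, and n·M − (-98) = 1156.
t = 1156/289 = 4, so the foot is M − t·n = (43, 38, 25) − 4·(12, 9, 8) = (-5, 2, -7).

(-5, 2, -7)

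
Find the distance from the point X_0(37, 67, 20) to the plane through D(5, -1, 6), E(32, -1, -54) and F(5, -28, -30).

DE = (27, 0, -60) and DF = (0, -27, -36), so a normal is n = DE × DF = (-1620, 972, -729).
n = (-1620, 972, -729); n·P − (-13446) = 4050; |n| = 2025; distance = 4050/2025 = 2.

2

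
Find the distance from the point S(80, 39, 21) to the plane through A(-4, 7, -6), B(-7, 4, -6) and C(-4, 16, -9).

29√11/11

AB = (-3, -3, 0) and AC = (0, 9, -3), so a normal is n = AB × AC = (9, -9, -27).
Then n·(80, 39, 21) - 63 = -261.
|n| = √(81 + 81 + 729) = 9√11, so the distance is |-261|/(9√11) = 29/√11.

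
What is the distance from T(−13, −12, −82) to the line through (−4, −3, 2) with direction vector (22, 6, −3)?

Direction vector d = (22, 6, −3).
AP = (−9, −9, −84); AP·d = 0, |AP|² = 7218, |d|² = 529.
distance² = |AP|² − (AP·d)²/|d|² = 7218 − 0/529 = 7218, so the distance is 3√802.

3√802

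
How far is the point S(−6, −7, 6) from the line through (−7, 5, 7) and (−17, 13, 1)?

A direction vector is d = (−10, 8, −6).
AP = (1, −12, −1), and AP × d = (80, 16, −112).
|AP × d|² = 19200 and |d|² = 200, so the distance is √(19200/200) = √96 = 4√6.

4√6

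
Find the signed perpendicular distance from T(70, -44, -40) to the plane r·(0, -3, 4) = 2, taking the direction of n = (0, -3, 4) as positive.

-6

n·T − 2 = -30.
|n| = 5, so the signed distance is -30/5 = -6.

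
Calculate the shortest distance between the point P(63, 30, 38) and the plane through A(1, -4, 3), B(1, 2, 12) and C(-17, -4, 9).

AB = (0, 6, 9) and AC = (-18, 0, 6), so a normal is n = AB × AC = (36, -162, 108).
Then n·(63, 30, 38) - 1008 = 504.
|n| = √(1296 + 26244 + 11664) = 198, so the distance is |504|/198 = 28/11.

28/11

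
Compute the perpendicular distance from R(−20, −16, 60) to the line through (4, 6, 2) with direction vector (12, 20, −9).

Direction vector d = (12, 20, −9).
AP = (−24, −22, 58); AP·d = -1250, |AP|² = 4424, |d|² = 625.
distance² = |AP|² − (AP·d)²/|d|² = 4424 − 1562500/625 = 1924, so the distance is 2√481.

2√481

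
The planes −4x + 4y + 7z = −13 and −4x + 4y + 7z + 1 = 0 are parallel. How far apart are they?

4/3

With common normal n = (−4, 4, 7) (|n| = 9), the distance is |(-13) − (-1)|/|n| = 12/9 = 4/3.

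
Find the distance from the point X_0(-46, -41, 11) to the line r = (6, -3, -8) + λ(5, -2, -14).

Direction vector d = (5, -2, -14).
AP = (-52, -38, 19), and AP × d = (570, -633, 294).
|AP × d|² = 812025 and |d|² = 225, so the distance is √(812025/225) = √3609 = 3√401.

3√401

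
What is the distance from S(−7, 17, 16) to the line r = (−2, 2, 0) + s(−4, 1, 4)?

Direction vector d = (−4, 1, 4).
AP = (−5, 15, 16), and AP × d = (44, −44, 55).
|AP × d|² = 6897 and |d|² = 33, so the distance is √(6897/33) = √209.

√209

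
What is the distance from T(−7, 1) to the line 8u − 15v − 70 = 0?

141/17

d = |8·(-7) + (-15)·1 − 70| / √(64 + 225) = |-141|/17 = 141/17.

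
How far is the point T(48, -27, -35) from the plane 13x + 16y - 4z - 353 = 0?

n = (13, 16, -4); n·P − 353 = -21; |n| = 21; distance = 21/21 = 1.

1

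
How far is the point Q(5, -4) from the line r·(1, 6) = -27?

The normal to the line is n = (1, 6) with |n| = √37.
|n·Q − (-27)| = |-19 − (-27)| = 8, so the distance is 8/√37.

8√37/37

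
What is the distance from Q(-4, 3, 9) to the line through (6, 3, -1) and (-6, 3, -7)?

A direction vector is d = (-12, 0, -6).
AP = (-10, 0, 10), and AP × d = (0, -180, 0).
|AP × d|² = 32400 and |d|² = 180, so the distance is √(32400/180) = √180 = 6√5.

6√5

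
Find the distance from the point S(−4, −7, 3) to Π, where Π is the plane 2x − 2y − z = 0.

1

d = |2·(-4) + (-2)·(-7) + (-1)·3 − 0| / √(4 + 4 + 1) = |3| / 3 = 1.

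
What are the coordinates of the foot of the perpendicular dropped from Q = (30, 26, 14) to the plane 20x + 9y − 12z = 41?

n = (20, 9, −12), |n|² = 625, and n·Q − 41 = 625.
t = 625/625 = 1, so the foot is Q − t·n = (30, 26, 14) − 1·(20, 9, −12) = (10, 17, 26).

(10, 17, 26)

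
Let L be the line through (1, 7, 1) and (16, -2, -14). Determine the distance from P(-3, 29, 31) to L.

A direction vector is d = (15, -9, -15).
AP = (-4, 22, 30), and AP × d = (-60, 390, -294).
|AP × d|² = 242136 and |d|² = 531, so the distance is √(242136/531) = √456 = 2√114.

2√114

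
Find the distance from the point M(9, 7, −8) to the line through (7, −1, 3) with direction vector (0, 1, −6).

Direction vector d = (0, 1, −6).
AP = (2, 8, −11), and AP × d = (−37, 12, 2).
|AP × d|² = 1517 and |d|² = 37, so the distance is √(1517/37) = √41.

√41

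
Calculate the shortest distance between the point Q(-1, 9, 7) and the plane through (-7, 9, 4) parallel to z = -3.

3

Parallel planes share the normal n = (0, 0, 1); since (-7, 9, 4) lies on the plane, its equation is z = 4.
Then n·(-1, 9, 7) - 4 = 3.
|n| = √(0 + 0 + 1) = 1, so the distance is |3|/1 = 3.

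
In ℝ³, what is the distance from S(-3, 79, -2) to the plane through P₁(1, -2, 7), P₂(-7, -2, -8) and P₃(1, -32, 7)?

P₁P₂ = (-8, 0, -15) and P₁P₃ = (0, -30, 0), so a normal is n = P₁P₂ × P₁P₃ = (-450, 0, 240).
Then n·(-3, 79, -2) - 1230 = -360.
|n| = √(202500 + 0 + 57600) = 510, so the distance is |-360|/510 = 12/17.

12/17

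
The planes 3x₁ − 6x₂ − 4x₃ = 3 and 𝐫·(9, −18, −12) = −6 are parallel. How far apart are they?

5/√61

Divide the second equation by 3 to match normals: 3x₁ − 6x₂ − 4x₃ = -2.
With common normal n = (3, −6, −4) (|n| = √61), the distance is |3 − (-2)|/|n| = 5/√61 = 5√61/61.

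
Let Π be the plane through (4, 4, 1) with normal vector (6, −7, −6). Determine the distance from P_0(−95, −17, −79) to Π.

The plane has equation n·(r − (4, 4, 1)) = 0, i.e. n·r = -10.
Then n·(−95, −17, −79) − (−10) = 33.
|n| = √(36 + 49 + 36) = 11, so the distance is |33|/11 = 3.

3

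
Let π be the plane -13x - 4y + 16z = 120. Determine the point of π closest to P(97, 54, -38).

(32, 34, 42)

n = (-13, -4, 16), |n|² = 441, and n·P − 120 = -2205.
t = -2205/441 = -5, so the foot is P − t·n = (97, 54, -38) − (-5)·(-13, -4, 16) = (32, 34, 42).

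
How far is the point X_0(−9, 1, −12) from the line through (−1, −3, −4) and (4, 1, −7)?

12

A direction vector is d = (5, 4, −3).
AP = (−8, 4, −8); AP·d = 0, |AP|² = 144, |d|² = 50.
distance² = |AP|² − (AP·d)²/|d|² = 144 − 0/50 = 144, so the distance is 12.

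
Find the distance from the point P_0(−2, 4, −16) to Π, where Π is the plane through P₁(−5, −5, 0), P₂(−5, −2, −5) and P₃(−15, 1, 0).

6√43/43

P₁P₂ = (0, 3, −5) and P₁P₃ = (−10, 6, 0), so a normal is n = P₁P₂ × P₁P₃ = (30, 50, 30).
Then n·(−2, 4, −16) − (−400) = 60.
|n| = √(900 + 2500 + 900) = 10√43, so the distance is |60|/(10√43) = 6√43/43.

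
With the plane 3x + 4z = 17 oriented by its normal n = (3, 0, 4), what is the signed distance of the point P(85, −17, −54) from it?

n·P − 17 = 22.
|n| = 5, so the signed distance is 22/5.

22/5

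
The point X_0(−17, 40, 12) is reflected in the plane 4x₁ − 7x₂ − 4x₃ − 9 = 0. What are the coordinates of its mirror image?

n = (4, −7, −4), |n|² = 81, n·X_0 − 9 = -405, so t = -405/81 = -5.
Foot F = X_0 − (-5)·n = (3, 5, −8); the reflection is 2F − X_0 = (23, −30, −28).

(23, -30, -28)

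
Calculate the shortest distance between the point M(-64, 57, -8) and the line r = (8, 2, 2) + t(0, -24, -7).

Direction vector d = (0, -24, -7).
AP = (-72, 55, -10); AP·d = -1250, |AP|² = 8309, |d|² = 625.
distance² = |AP|² − (AP·d)²/|d|² = 8309 − 1562500/625 = 5809, so the distance is √5809.

√5809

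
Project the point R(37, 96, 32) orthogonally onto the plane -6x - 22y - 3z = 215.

n = (-6, -22, -3), |n|² = 529, and n·R − 215 = -2645.
t = -2645/529 = -5, so the foot is R − t·n = (37, 96, 32) − (-5)·(-6, -22, -3) = (7, -14, 17).

(7, -14, 17)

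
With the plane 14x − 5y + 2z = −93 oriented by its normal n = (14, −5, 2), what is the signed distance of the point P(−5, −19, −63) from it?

n·P − (-93) = -8.
|n| = 15, so the signed distance is -8/15.

-8/15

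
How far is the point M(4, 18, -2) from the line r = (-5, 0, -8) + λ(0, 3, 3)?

Direction vector d = (0, 3, 3).
AP = (9, 18, 6), and AP × d = (36, -27, 27).
|AP × d|² = 2754 and |d|² = 18, so the distance is √(2754/18) = √153 = 3√17.

3√17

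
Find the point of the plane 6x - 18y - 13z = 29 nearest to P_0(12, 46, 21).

n = (6, -18, -13), |n|² = 529, and n·P_0 − 29 = -1058.
t = -1058/529 = -2, so the foot is P_0 − t·n = (12, 46, 21) − (-2)·(6, -18, -13) = (24, 10, -5).

(24, 10, -5)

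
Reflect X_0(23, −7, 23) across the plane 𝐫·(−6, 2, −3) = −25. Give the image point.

(-25, 9, -1)

n = (−6, 2, −3), |n|² = 49, n·X_0 − (-25) = -196, so t = -196/49 = -4.
Foot F = X_0 − (-4)·n = (−1, 1, 11); the reflection is 2F − X_0 = (−25, 9, −1).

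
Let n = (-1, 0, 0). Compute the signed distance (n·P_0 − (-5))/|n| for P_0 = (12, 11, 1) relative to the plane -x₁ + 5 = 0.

n·P_0 − (-5) = -7.
|n| = 1, so the signed distance is -7/1 = -7.

-7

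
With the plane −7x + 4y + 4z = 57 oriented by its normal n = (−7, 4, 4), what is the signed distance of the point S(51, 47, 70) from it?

6

n·S − 57 = 54.
|n| = 9, so the signed distance is 54/9 = 6.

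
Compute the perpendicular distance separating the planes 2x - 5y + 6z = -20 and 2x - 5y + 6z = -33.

13/√65

With common normal n = (2, -5, 6) (|n| = √65), the distance is |(-20) − (-33)|/|n| = 13/√65.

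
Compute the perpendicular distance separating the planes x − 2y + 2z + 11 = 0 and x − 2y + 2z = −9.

2/3

Both planes have normal n = (1, −2, 2), |n| = 3. Any point on the first plane is at distance |(-9) − (-11)|/|n| = 2/3 from the second.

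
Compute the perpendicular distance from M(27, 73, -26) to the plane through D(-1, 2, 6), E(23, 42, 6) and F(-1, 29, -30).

DE = (24, 40, 0) and DF = (0, 27, -36), so a normal is n = DE × DF = (-1440, 864, 648).
d = |(-1440)·27 + 864·73 + 648·(-26) − 7056| / √(2073600 + 746496 + 419904) = |288| / 1800 = 4/25.

4/25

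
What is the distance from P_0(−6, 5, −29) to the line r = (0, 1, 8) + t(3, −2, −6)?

7√13

Direction vector d = (3, −2, −6).
AP = (−6, 4, −37); AP·d = 196, |AP|² = 1421, |d|² = 49.
distance² = |AP|² − (AP·d)²/|d|² = 1421 − 38416/49 = 637, so the distance is 7√13.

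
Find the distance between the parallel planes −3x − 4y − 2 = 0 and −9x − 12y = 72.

Divide the second equation by 3 to match normals: −3x − 4y = 24.
Both planes have normal n = (−3, −4, 0), |n| = 5. Any point on the first plane is at distance |24 − 2|/|n| = 22/5 from the second.

22/5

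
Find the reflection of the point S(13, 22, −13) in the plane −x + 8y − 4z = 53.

(17, -10, 3)

With n = (−1, 8, −4), the signed offset is (n·S − 53)/|n|² = 162/81 = 2.
S' = S − 2t·n = (13, 22, −13) − 4·(−1, 8, −4) = (17, −10, 3).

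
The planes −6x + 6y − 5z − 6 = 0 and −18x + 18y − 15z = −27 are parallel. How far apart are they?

15√97/97

Divide the second equation by 3 to match normals: −6x + 6y − 5z = -9.
Both planes have normal n = (−6, 6, −5), |n| = √97. Any point on the first plane is at distance |(-9) − 6|/|n| = 15/√97 = 15√97/97 from the second.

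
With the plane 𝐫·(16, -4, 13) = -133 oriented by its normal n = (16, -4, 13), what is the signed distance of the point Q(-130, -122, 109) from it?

-2

n·Q − (-133) = -42.
|n| = 21, so the signed distance is -42/21 = -2.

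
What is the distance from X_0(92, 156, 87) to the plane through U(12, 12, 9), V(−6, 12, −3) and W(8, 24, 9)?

UV = (−18, 0, −12) and UW = (−4, 12, 0), so a normal is n = UV × UW = (144, 48, −216).
d = |144·92 + 48·156 + (-216)·87 − 360| / √(20736 + 2304 + 46656) = |1584| / 264 = 6.

6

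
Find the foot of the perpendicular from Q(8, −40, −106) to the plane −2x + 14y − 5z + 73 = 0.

(206/25, -1042/25, -527/5)

The perpendicular from Q has direction n = (−2, 14, −5): r = (8, −40, −106) + t(−2, 14, −5).
Substitute into the plane: n·(Q + tn) = -73 gives -46 + 225t = -73, so t = -3/25.
Foot = (8, −40, −106) + (-3/25)·(−2, 14, −5) = (206/25, −1042/25, −527/5).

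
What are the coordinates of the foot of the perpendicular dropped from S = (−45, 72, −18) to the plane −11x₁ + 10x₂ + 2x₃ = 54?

(10, 22, -28)

n = (−11, 10, 2), |n|² = 225, and n·S − 54 = 1125.
t = 1125/225 = 5, so the foot is S − t·n = (−45, 72, −18) − 5·(−11, 10, 2) = (10, 22, −28).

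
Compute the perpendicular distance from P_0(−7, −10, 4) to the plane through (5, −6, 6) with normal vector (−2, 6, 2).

The plane has equation n·(r − (5, −6, 6)) = 0, i.e. n·r = -34.
d = |(-2)·(-7) + 6·(-10) + 2·4 − (-34)| / √(4 + 36 + 4) = |-4| / (2√11) = 2√11/11.

2√11/11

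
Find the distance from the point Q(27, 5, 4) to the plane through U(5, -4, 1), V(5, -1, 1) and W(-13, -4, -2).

UV = (0, 3, 0) and UW = (-18, 0, -3), so a normal is n = UV × UW = (-9, 0, 54).
n = (-9, 0, 54); n·P − 9 = -36; |n| = 9√37; distance = 36/(9√37) = 4/√37.

4/√37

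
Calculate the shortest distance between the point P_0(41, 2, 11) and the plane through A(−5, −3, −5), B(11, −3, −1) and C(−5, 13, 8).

AB = (16, 0, 4) and AC = (0, 16, 13), so a normal is n = AB × AC = (−64, −208, 256).
Then n·(41, 2, 11) − (−336) = 112.
|n| = √(4096 + 43264 + 65536) = 336, so the distance is |112|/336 = 1/3.

1/3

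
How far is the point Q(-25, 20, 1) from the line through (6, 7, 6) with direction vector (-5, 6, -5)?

Direction vector d = (-5, 6, -5).
AP = (-31, 13, -5); AP·d = 258, |AP|² = 1155, |d|² = 86.
distance² = |AP|² − (AP·d)²/|d|² = 1155 − 66564/86 = 381, so the distance is √381.

√381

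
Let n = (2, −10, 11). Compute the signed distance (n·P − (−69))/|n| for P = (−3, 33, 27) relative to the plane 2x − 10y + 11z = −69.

n·P − (-69) = 30.
|n| = 15, so the signed distance is 30/15 = 2.

2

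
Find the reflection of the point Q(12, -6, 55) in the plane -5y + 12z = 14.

With n = (0, -5, 12), the signed offset is (n·Q − 14)/|n|² = 676/169 = 4.
Q' = Q − 2t·n = (12, -6, 55) − 8·(0, -5, 12) = (12, 34, -41).

(12, 34, -41)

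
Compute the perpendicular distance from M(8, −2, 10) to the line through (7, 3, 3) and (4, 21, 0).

A direction vector is d = (−3, 18, −3).
AP = (1, −5, 7); AP·d = -114, |AP|² = 75, |d|² = 342.
distance² = |AP|² − (AP·d)²/|d|² = 75 − 12996/342 = 37, so the distance is √37.

√37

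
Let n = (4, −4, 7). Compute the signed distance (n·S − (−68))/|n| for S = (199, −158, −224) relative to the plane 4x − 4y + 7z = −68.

-8

n·S − (-68) = -72.
|n| = 9, so the signed distance is -72/9 = -8.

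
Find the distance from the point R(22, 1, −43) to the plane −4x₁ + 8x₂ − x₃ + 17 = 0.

20/9

Normal vector n = (−4, 8, −1), and n·(22, 1, −43) − (−17) = −20.
|n| = √(16 + 64 + 1) = 9, so the distance is |-20|/9 = 20/9.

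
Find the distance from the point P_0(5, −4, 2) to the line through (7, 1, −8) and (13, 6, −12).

A direction vector is d = (6, 5, −4).
AP = (−2, −5, 10); AP·d = -77, |AP|² = 129, |d|² = 77.
distance² = |AP|² − (AP·d)²/|d|² = 129 − 5929/77 = 52, so the distance is 2√13.

2√13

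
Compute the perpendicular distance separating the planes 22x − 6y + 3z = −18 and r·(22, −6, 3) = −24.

Both planes have normal n = (22, −6, 3), |n| = 23. Any point on the first plane is at distance |(-24) − (-18)|/|n| = 6/23 from the second.

6/23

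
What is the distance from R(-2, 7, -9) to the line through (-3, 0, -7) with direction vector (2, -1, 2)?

Direction vector d = (2, -1, 2).
AP = (1, 7, -2), and AP × d = (12, -6, -15).
|AP × d|² = 405 and |d|² = 9, so the distance is √(405/9) = √45 = 3√5.

3√5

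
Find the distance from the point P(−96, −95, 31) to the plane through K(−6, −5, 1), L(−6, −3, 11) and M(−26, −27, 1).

2

KL = (0, 2, 10) and KM = (−20, −22, 0), so a normal is n = KL × KM = (220, −200, 40).
Then n·(−96, −95, 31) − (−280) = −600.
|n| = √(48400 + 40000 + 1600) = 300, so the distance is |-600|/300 = 2.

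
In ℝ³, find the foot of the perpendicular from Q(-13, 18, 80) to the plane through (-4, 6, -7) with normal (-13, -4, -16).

(-52, 6, 32)

n = (-13, -4, -16), |n|² = 441, and n·Q − 140 = -1323.
t = -1323/441 = -3, so the foot is Q − t·n = (-13, 18, 80) − (-3)·(-13, -4, -16) = (-52, 6, 32).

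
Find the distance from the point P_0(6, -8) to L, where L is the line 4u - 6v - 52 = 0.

10/√13

d = |4·6 + (-6)·(-8) − 52| / √(16 + 36) = |20|/(2√13) = 10√13/13.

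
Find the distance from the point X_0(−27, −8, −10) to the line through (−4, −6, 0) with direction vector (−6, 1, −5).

5√3

Direction vector d = (−6, 1, −5).
AP = (−23, −2, −10); AP·d = 186, |AP|² = 633, |d|² = 62.
distance² = |AP|² − (AP·d)²/|d|² = 633 − 34596/62 = 75, so the distance is 5√3.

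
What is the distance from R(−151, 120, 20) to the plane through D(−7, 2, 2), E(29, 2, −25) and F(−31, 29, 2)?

DE = (36, 0, −27) and DF = (−24, 27, 0), so a normal is n = DE × DF = (729, 648, 972).
Then n·(−151, 120, 20) − (−1863) = −11016.
|n| = √(531441 + 419904 + 944784) = 1377, so the distance is |-11016|/1377 = 8.

8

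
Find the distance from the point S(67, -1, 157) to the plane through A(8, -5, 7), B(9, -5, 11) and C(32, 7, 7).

AB = (1, 0, 4) and AC = (24, 12, 0), so a normal is n = AB × AC = (-48, 96, 12).
d = |(-48)·67 + 96·(-1) + 12·157 − (-780)| / √(2304 + 9216 + 144) = |-648| / 108 = 6.

6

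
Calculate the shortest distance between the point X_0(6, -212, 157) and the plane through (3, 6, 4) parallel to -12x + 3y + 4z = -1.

Parallel planes share the normal n = (-12, 3, 4); since (3, 6, 4) lies on the plane, its equation is -12x + 3y + 4z = -2.
Then n·(6, -212, 157) - (-2) = -78.
|n| = √(144 + 9 + 16) = 13, so the distance is |-78|/13 = 6.

6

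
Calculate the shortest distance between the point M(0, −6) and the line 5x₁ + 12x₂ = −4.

68/13

The normal to the line is n = (5, 12) with |n| = 13.
|n·M − (-4)| = |-72 − (-4)| = 68, so the distance is 68/13.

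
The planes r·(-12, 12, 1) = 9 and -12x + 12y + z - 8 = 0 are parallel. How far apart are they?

Both planes have normal n = (-12, 12, 1), |n| = 17. Any point on the first plane is at distance |8 − 9|/|n| = 1/17 from the second.

1/17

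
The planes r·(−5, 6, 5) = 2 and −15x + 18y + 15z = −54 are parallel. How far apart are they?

20/√86

Divide the second equation by 3 to match normals: −5x + 6y + 5z = -18.
With common normal n = (−5, 6, 5) (|n| = √86), the distance is |2 − (-18)|/|n| = 20/√86 = 10√86/43.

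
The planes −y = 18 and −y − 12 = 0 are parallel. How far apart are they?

Both planes have normal n = (0, −1, 0), |n| = 1. Any point on the first plane is at distance |12 − 18|/|n| = 6/1 = 6 from the second.

6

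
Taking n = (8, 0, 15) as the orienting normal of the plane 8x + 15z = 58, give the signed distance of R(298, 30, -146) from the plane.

n·R − 58 = 136.
|n| = 17, so the signed distance is 136/17 = 8.

8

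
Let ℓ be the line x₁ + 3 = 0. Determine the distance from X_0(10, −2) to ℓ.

13

d = |1·10 + 0·(-2) − (-3)| / √(1 + 0) = |13|/1 = 13.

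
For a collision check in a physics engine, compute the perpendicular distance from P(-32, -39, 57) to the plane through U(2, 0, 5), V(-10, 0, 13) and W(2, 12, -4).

1/17

UV = (-12, 0, 8) and UW = (0, 12, -9), so a normal is n = UV × UW = (-96, -108, -144).
Then n·(-32, -39, 57) - (-912) = -12.
|n| = √(9216 + 11664 + 20736) = 204, so the distance is |-12|/204 = 1/17.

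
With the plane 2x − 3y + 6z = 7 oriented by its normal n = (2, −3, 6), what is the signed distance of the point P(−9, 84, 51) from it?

29/7

n·P − 7 = 29.
|n| = 7, so the signed distance is 29/7.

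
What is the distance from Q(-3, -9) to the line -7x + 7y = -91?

d = |(-7)·(-3) + 7·(-9) − (-91)| / √(49 + 49) = |49|/(7√2) = 7√2/2.

7/√2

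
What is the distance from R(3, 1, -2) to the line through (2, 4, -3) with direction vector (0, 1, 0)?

Direction vector d = (0, 1, 0).
AP = (1, -3, 1), and AP × d = (-1, 0, 1).
|AP × d|² = 2 and |d|² = 1, so the distance is √2.

√2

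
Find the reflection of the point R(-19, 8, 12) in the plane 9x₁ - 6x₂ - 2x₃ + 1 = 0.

(17, -16, 4)

With n = (9, -6, -2), the signed offset is (n·R − (-1))/|n|² = -242/121 = -2.
R' = R − 2t·n = (-19, 8, 12) − (-4)·(9, -6, -2) = (17, -16, 4).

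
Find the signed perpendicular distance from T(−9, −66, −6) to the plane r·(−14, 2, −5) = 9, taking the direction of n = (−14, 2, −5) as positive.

1

n·T − 9 = 15.
|n| = 15, so the signed distance is 15/15 = 1.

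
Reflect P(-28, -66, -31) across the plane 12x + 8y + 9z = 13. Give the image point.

(68, -2, 41)

n = (12, 8, 9), |n|² = 289, n·P − 13 = -1156, so t = -1156/289 = -4.
Foot F = P − (-4)·n = (20, -34, 5); the reflection is 2F − P = (68, -2, 41).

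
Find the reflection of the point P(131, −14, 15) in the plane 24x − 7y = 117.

(-109, 56, 15)

n = (24, −7, 0), |n|² = 625, n·P − 117 = 3125, so t = 3125/625 = 5.
Foot F = P − 5·n = (11, 21, 15); the reflection is 2F − P = (−109, 56, 15).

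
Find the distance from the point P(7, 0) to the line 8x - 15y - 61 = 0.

5/17

d = |8·7 + (-15)·0 − 61| / √(64 + 225) = |-5|/17 = 5/17.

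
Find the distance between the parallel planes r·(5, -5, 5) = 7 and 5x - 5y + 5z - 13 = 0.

2√3/5

With common normal n = (5, -5, 5) (|n| = 5√3), the distance is |7 − 13|/|n| = 6/(5√3) = 2√3/5.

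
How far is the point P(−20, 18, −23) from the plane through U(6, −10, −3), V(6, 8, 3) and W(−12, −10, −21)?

10√19/19

UV = (0, 18, 6) and UW = (−18, 0, −18), so a normal is n = UV × UW = (−324, −108, 324).
Then n·(−20, 18, −23) − (−1836) = −1080.
|n| = √(104976 + 11664 + 104976) = 108√19, so the distance is |-1080|/(108√19) = 10/√19.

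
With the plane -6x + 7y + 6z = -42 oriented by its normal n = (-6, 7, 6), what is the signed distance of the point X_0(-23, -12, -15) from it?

6/11

n·X_0 − (-42) = 6.
|n| = 11, so the signed distance is 6/11.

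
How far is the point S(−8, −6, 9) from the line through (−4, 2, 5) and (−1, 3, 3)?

A direction vector is d = (3, 1, −2).
AP = (−4, −8, 4); AP·d = -28, |AP|² = 96, |d|² = 14.
distance² = |AP|² − (AP·d)²/|d|² = 96 − 784/14 = 40, so the distance is 2√10.

2√10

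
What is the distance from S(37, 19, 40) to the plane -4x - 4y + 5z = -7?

17√57/57

n = (-4, -4, 5); n·P − (-7) = -17; |n| = √57; distance = 17/√57 = 17√57/57.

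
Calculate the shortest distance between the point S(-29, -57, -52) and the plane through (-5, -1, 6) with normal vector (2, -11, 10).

The plane has equation n·(r − (-5, -1, 6)) = 0, i.e. n·r = 61.
Then n·(-29, -57, -52) - 61 = -12.
|n| = √(4 + 121 + 100) = 15, so the distance is |-12|/15 = 4/5.

4/5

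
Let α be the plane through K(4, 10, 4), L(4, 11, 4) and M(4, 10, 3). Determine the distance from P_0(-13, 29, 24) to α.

17

KL = (0, 1, 0) and KM = (0, 0, -1), so a normal is n = KL × KM = (-1, 0, 0).
d = |(-1)·(-13) − (-4)| / √(1 + 0 + 0) = |17| / 1 = 17.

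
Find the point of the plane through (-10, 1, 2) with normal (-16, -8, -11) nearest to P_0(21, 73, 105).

(-59, 33, 50)

n = (-16, -8, -11), |n|² = 441, and n·P_0 − 130 = -2205.
t = -2205/441 = -5, so the foot is P_0 − t·n = (21, 73, 105) − (-5)·(-16, -8, -11) = (-59, 33, 50).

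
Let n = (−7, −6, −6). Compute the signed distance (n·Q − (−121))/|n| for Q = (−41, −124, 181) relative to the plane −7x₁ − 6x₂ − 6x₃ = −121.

6

n·Q − (-121) = 66.
|n| = 11, so the signed distance is 66/11 = 6.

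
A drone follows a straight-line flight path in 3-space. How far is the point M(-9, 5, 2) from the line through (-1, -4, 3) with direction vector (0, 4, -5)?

Direction vector d = (0, 4, -5).
AP = (-8, 9, -1); AP·d = 41, |AP|² = 146, |d|² = 41.
distance² = |AP|² − (AP·d)²/|d|² = 146 − 1681/41 = 105, so the distance is √105.

√105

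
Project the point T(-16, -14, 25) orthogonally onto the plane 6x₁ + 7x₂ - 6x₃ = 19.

(2, 7, 7)

The perpendicular from T has direction n = (6, 7, -6): r = (-16, -14, 25) + t(6, 7, -6).
Substitute into the plane: n·(T + tn) = 19 gives -344 + 121t = 19, so t = 3.
Foot = (-16, -14, 25) + 3·(6, 7, -6) = (2, 7, 7).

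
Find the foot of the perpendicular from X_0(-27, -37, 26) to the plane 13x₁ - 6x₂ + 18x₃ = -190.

(-40, -31, 8)

The perpendicular from X_0 has direction n = (13, -6, 18): r = (-27, -37, 26) + μ(13, -6, 18).
Substitute into the plane: n·(X_0 + μn) = -190 gives 339 + 529μ = -190, so μ = -1.
Foot = (-27, -37, 26) + (-1)·(13, -6, 18) = (-40, -31, 8).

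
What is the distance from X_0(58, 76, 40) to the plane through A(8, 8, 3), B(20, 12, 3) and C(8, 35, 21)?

25/11

AB = (12, 4, 0) and AC = (0, 27, 18), so a normal is n = AB × AC = (72, -216, 324).
d = |72·58 + (-216)·76 + 324·40 − (-180)| / √(5184 + 46656 + 104976) = |900| / 396 = 25/11.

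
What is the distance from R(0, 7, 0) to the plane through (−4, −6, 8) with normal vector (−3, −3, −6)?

√6/6

The plane has equation n·(r − (−4, −6, 8)) = 0, i.e. n·r = -18.
d = |(-3)·0 + (-3)·7 + (-6)·0 − (-18)| / √(9 + 9 + 36) = |-3| / (3√6) = √6/6.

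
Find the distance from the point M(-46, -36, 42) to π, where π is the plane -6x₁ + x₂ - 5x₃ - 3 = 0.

27/√62

n = (-6, 1, -5); n·P − 3 = 27; |n| = √62; distance = 27/√62.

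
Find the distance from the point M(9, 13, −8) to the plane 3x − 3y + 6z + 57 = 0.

Normal vector n = (3, −3, 6), and n·(9, 13, −8) − (−57) = −3.
|n| = √(9 + 9 + 36) = 3√6, so the distance is |-3|/(3√6) = √6/6.

√6/6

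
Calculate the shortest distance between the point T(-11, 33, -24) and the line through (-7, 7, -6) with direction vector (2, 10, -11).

2√29

Direction vector d = (2, 10, -11).
AP = (-4, 26, -18), and AP × d = (-106, -80, -92).
|AP × d|² = 26100 and |d|² = 225, so the distance is √(26100/225) = √116 = 2√29.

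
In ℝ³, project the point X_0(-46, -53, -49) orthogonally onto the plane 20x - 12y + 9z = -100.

(-26, -65, -40)

n = (20, -12, 9), |n|² = 625, and n·X_0 − (-100) = -625.
t = -625/625 = -1, so the foot is X_0 − t·n = (-46, -53, -49) − (-1)·(20, -12, 9) = (-26, -65, -40).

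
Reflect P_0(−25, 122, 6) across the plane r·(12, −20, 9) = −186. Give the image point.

n = (12, −20, 9), |n|² = 625, n·P_0 − (-186) = -2500, so t = -2500/625 = -4.
Foot F = P_0 − (-4)·n = (23, 42, 42); the reflection is 2F − P_0 = (71, −38, 78).

(71, -38, 78)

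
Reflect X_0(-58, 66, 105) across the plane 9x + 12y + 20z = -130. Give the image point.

With n = (9, 12, 20), the signed offset is (n·X_0 − (-130))/|n|² = 2500/625 = 4.
X_0' = X_0 − 2t·n = (-58, 66, 105) − 8·(9, 12, 20) = (-130, -30, -55).

(-130, -30, -55)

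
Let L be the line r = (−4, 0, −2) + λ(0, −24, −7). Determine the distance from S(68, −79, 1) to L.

Direction vector d = (0, −24, −7).
AP = (72, −79, 3), and AP × d = (625, 504, −1728).
|AP × d|² = 3630625 and |d|² = 625, so the distance is √(3630625/625) = √5809.

√5809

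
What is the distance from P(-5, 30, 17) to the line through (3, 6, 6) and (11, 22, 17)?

A direction vector is d = (8, 16, 11).
AP = (-8, 24, 11); AP·d = 441, |AP|² = 761, |d|² = 441.
distance² = |AP|² − (AP·d)²/|d|² = 761 − 194481/441 = 320, so the distance is 8√5.

8√5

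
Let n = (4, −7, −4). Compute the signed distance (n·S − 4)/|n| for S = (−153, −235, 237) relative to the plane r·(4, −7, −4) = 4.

n·S − 4 = 81.
|n| = 9, so the signed distance is 81/9 = 9.

9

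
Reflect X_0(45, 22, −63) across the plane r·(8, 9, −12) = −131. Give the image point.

With n = (8, 9, −12), the signed offset is (n·X_0 − (-131))/|n|² = 1445/289 = 5.
X_0' = X_0 − 2t·n = (45, 22, −63) − 10·(8, 9, −12) = (−35, −68, 57).

(-35, -68, 57)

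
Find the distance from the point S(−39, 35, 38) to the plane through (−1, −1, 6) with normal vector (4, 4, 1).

The plane has equation n·(r − (−1, −1, 6)) = 0, i.e. n·r = -2.
n = (4, 4, 1); n·P − (-2) = 24; |n| = √33; distance = 24/√33.

24/√33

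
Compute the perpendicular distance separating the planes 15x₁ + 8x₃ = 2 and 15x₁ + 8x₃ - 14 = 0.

With common normal n = (15, 0, 8) (|n| = 17), the distance is |2 − 14|/|n| = 12/17.

12/17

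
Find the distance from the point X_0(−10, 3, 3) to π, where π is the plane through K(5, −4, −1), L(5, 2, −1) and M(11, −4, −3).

3√10/10

KL = (0, 6, 0) and KM = (6, 0, −2), so a normal is n = KL × KM = (−12, 0, −36).
Then n·(−10, 3, 3) − (−24) = 36.
|n| = √(144 + 0 + 1296) = 12√10, so the distance is |36|/(12√10) = 3√10/10.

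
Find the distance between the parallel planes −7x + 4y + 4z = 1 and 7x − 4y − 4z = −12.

Divide the second equation by -1 to match normals: −7x + 4y + 4z = 12.
With common normal n = (−7, 4, 4) (|n| = 9), the distance is |1 − 12|/|n| = 11/9.

11/9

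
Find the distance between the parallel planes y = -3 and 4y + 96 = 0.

Divide the second equation by 4 to match normals: y = -24.
Both planes have normal n = (0, 1, 0), |n| = 1. Any point on the first plane is at distance |(-24) − (-3)|/|n| = 21/1 = 21 from the second.

21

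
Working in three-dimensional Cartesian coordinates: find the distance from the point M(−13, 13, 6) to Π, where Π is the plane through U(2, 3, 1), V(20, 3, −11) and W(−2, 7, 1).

5/√17

UV = (18, 0, −12) and UW = (−4, 4, 0), so a normal is n = UV × UW = (48, 48, 72).
Then n·(−13, 13, 6) − 312 = 120.
|n| = √(2304 + 2304 + 5184) = 24√17, so the distance is |120|/(24√17) = 5/√17.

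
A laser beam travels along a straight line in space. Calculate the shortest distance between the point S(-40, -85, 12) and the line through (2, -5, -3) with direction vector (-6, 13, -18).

Direction vector d = (-6, 13, -18).
AP = (-42, -80, 15), and AP × d = (1245, -846, -1026).
|AP × d|² = 3318417 and |d|² = 529, so the distance is √(3318417/529) = √6273 = 3√697.

3√697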